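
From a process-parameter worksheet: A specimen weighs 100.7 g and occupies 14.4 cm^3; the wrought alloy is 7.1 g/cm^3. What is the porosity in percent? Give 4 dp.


rho_part = 100.7 / 14.4 = 6.99305556 g/cm^3
Porosity = (1 - 6.99305556/7.1)*100 = 1.5063 %


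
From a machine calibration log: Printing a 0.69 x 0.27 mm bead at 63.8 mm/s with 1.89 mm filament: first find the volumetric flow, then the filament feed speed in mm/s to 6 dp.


Q = 0.69 * 0.27 * 63.8 = 11.88594 mm^3/s
A_fil = pi*(1.89/2)^2 = 2.80552078 mm^2
v_feed = 11.88594 / 2.80552078 = 4.236625 mm/s


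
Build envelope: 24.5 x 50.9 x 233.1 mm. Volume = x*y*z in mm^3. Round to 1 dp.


V = 24.5 * 50.9 * 233.1 = 290687.4 mm^3


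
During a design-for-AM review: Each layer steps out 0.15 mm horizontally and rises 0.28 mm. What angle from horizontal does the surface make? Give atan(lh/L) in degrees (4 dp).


angle = atan(0.28/0.15) = 61.8214 degrees


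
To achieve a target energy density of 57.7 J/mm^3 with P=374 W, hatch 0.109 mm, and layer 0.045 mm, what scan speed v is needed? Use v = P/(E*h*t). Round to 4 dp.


v = 374 / (57.7*0.109*0.045) = 1321.4684 mm/s


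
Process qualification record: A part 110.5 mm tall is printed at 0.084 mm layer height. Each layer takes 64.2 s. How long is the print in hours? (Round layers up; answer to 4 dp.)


Layers = ceil(110.5/0.084) = 1316
t = 1316 * 64.2 / 3600 = 23.4687 hrs


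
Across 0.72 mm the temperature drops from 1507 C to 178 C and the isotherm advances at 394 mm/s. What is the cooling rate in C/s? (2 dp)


G = (1507-178)/0.72 = 1845.83333333 C/mm
CR = 1845.83333333 * 394 = 727258.33 C/s


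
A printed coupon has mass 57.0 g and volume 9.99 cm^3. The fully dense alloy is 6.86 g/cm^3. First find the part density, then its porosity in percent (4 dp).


rho_part = 57.0 / 9.99 = 5.70570571 g/cm^3
Porosity = (1 - 5.70570571/6.86)*100 = 16.8264 %


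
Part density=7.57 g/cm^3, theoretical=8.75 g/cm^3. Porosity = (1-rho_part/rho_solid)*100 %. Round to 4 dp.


Porosity = (1-7.57/8.75)*100 = 13.4857 %


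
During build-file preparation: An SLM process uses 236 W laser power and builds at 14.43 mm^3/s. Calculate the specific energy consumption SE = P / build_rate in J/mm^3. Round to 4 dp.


SE = 236 / 14.43 = 16.3548 J/mm^3


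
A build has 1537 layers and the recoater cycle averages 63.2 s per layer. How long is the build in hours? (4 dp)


t = 1537 * 63.2 / 3600 = 26.9829 hrs


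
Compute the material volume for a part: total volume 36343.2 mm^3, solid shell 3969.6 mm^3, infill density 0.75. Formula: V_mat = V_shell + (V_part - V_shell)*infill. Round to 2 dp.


V_infill = (36343.2 - 3969.6) * 0.75 = 24280.2
V_total = 3969.6 + 24280.2 = 28249.8 mm^3


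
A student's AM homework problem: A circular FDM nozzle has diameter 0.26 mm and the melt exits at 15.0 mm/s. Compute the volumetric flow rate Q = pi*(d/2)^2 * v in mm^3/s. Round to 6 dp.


A = pi*(0.26/2)^2 = 0.05309292 mm^2
Q = 0.05309292 * 15.0 = 0.796394 mm^3/s


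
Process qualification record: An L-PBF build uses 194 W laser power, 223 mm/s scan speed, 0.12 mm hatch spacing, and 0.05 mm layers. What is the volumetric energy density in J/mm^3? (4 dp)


E = 194 / (223*0.12*0.05) = 144.9925 J/mm^3


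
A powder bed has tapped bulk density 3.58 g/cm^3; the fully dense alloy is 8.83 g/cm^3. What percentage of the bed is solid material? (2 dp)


Packing = (3.58/8.83)*100 = 40.54 %


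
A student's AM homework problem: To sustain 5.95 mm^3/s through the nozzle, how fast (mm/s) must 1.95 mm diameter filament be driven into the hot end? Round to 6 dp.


A = pi*(1.95/2)^2 = 2.986477
v = 5.95 / 2.986477 = 1.992314 mm/s


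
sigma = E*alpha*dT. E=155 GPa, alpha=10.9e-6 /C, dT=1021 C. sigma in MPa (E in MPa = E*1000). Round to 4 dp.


sigma = 155*1000 * 10.9e-6 * 1021 = 1724.9795 MPa


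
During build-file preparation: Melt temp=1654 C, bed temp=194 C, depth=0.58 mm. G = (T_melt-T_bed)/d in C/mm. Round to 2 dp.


G = (1654-194)/0.58 = 2517.24 C/mm


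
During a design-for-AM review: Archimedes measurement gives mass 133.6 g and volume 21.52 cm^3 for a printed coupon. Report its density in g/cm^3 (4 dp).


rho = 133.6 / 21.52 = 6.2082 g/cm^3


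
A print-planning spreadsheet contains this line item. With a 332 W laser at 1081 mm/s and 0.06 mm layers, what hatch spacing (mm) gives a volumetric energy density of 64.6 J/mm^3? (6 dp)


h = 332 / (64.6*1081*0.06) = 0.079237 mm


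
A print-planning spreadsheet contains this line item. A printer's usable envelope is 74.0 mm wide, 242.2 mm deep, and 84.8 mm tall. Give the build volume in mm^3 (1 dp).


V = 74.0 * 242.2 * 84.8 = 1519853.4 mm^3


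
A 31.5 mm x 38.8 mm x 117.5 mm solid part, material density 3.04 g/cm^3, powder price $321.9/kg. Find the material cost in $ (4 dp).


V = 31.5 * 38.8 * 117.5 = 143608.5 mm^3 = 143.6085 cm^3
Mass = 143.6085 * 3.04 / 1000 = 0.43656984 kg
Cost = 0.43656984 * 321.9 = 140.5318 $


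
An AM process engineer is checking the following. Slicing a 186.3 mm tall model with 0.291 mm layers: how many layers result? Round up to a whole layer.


Layers = ceil(186.3/0.291) = 641


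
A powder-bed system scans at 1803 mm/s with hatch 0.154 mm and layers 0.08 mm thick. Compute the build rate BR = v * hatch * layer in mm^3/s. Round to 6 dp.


Rate = 1803 * 0.154 * 0.08 = 22.21296 mm^3/s


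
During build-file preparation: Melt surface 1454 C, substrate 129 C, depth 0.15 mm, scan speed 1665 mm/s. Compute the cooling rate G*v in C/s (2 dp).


G = (1454-129)/0.15 = 8833.33333333 C/mm
CR = 8833.33333333 * 1665 = 14707500.0 C/s


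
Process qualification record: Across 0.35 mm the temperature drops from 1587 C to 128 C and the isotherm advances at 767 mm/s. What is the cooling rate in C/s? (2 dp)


G = (1587-128)/0.35 = 4168.57142857 C/mm
CR = 4168.57142857 * 767 = 3197294.29 C/s


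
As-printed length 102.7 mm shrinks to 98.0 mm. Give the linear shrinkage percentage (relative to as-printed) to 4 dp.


Shrinkage = ((102.7-98.0)/102.7)*100 = 4.5764 %


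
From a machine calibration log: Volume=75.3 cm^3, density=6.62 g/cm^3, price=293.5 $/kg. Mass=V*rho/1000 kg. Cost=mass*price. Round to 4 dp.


Mass = 75.3*6.62/1000 = 0.498486 kg
Cost = 0.498486 * 293.5 = 146.3056 $


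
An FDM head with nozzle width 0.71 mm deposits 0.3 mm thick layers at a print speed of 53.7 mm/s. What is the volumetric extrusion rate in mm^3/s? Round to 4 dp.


Rate = 0.71 * 0.3 * 53.7 = 11.4381 mm^3/s


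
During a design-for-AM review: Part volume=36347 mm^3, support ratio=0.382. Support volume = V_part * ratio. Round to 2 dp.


V_support = 36347 * 0.382 = 13884.55 mm^3


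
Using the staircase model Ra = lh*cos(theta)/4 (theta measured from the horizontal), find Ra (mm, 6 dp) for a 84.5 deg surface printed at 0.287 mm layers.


Ra = 0.287 * cos(84.5) / 4 = 0.006877 mm


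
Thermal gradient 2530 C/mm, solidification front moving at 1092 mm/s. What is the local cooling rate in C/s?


CR = 2530 * 1092 = 2762760 C/s


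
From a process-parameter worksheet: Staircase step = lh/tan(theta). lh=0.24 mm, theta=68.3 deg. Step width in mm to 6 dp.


step = 0.24 / tan(68.3) = 0.095508 mm


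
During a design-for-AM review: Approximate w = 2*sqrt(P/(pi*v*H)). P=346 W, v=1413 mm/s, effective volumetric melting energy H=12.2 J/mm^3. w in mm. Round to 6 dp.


w = 2*sqrt(346/(pi*1413*12.2)) = 0.159861 mm


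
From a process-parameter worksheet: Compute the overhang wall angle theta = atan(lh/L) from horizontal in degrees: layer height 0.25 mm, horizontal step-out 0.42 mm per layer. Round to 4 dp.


angle = atan(0.25/0.42) = 30.7627 degrees


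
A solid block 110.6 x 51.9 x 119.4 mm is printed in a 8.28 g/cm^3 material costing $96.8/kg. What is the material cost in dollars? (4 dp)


V = 110.6 * 51.9 * 119.4 = 685372.716 mm^3 = 685.372716 cm^3
Mass = 685.372716 * 8.28 / 1000 = 5.67488609 kg
Cost = 5.67488609 * 96.8 = 549.329 $


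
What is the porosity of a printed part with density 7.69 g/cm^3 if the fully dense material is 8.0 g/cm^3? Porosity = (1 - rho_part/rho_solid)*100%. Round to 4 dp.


Porosity = (1-7.69/8.0)*100 = 3.875 %


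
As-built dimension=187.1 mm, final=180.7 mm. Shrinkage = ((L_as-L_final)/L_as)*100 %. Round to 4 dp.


Shrinkage = ((187.1-180.7)/187.1)*100 = 3.4206 %


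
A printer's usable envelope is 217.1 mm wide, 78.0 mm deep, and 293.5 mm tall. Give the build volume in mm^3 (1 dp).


V = 217.1 * 78.0 * 293.5 = 4970070.3 mm^3


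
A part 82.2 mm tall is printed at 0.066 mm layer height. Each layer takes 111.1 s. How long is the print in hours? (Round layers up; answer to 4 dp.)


Layers = ceil(82.2/0.066) = 1246
t = 1246 * 111.1 / 3600 = 38.4529 hrs


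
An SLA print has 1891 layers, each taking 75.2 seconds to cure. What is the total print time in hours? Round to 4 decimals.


t = 1891 * 75.2 / 3600 = 39.5009 hrs


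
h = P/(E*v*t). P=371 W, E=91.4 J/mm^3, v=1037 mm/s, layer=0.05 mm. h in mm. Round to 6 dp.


h = 371 / (91.4*1037*0.05) = 0.078285 mm


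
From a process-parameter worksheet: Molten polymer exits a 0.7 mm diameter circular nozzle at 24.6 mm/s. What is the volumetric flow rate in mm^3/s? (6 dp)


A = pi*(0.7/2)^2 = 0.3848451 mm^2
Q = 0.3848451 * 24.6 = 9.467189 mm^3/s


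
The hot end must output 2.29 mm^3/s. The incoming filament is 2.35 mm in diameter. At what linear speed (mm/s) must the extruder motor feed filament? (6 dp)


A = pi*(2.35/2)^2 = 4.337361
v = 2.29 / 4.337361 = 0.527971 mm/s


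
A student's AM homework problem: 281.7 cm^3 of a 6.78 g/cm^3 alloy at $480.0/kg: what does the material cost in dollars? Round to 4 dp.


Mass = 281.7*6.78/1000 = 1.909926 kg
Cost = 1.909926 * 480.0 = 916.7645 $


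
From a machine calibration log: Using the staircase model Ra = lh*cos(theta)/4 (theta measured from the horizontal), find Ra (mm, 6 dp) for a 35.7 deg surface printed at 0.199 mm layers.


Ra = 0.199 * cos(35.7) / 4 = 0.040401 mm


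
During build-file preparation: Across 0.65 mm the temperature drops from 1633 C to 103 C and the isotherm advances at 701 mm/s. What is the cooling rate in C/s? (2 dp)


G = (1633-103)/0.65 = 2353.84615385 C/mm
CR = 2353.84615385 * 701 = 1650046.15 C/s


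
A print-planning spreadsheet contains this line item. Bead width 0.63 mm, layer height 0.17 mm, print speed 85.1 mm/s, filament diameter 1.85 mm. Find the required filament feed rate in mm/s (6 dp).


Q = 0.63 * 0.17 * 85.1 = 9.11421 mm^3/s
A_fil = pi*(1.85/2)^2 = 2.68802521 mm^2
v_feed = 9.11421 / 2.68802521 = 3.390671 mm/s


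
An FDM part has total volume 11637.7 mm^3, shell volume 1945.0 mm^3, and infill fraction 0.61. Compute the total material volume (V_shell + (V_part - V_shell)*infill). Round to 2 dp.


V_infill = (11637.7 - 1945.0) * 0.61 = 5912.55
V_total = 1945.0 + 5912.55 = 7857.55 mm^3


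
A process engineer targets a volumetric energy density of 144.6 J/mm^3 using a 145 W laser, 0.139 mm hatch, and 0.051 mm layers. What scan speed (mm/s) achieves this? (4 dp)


v = 145 / (144.6*0.139*0.051) = 141.4538 mm/s


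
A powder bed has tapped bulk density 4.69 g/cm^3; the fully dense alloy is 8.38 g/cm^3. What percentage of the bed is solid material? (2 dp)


Packing = (4.69/8.38)*100 = 55.97 %


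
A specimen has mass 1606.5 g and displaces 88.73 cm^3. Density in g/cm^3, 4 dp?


rho = 1606.5 / 88.73 = 18.1055 g/cm^3


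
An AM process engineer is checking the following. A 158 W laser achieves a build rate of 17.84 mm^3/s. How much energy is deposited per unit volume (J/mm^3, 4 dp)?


SE = 158 / 17.84 = 8.8565 J/mm^3


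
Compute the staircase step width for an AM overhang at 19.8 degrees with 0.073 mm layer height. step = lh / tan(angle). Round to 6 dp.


step = 0.073 / tan(19.8) = 0.202765 mm


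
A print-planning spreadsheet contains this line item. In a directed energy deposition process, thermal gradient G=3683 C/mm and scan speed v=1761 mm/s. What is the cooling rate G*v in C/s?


CR = 3683 * 1761 = 6485763 C/s


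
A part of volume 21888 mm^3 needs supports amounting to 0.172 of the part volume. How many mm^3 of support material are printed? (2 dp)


V_support = 21888 * 0.172 = 3764.74 mm^3


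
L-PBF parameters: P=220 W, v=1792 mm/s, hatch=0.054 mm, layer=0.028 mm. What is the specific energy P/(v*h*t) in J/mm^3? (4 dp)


Build rate = 1792 * 0.054 * 0.028 = 2.709504 mm^3/s
SE = 220 / 2.709504 = 81.1957 J/mm^3


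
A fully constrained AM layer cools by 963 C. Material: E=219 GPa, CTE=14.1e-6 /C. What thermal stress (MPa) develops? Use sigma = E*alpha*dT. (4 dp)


sigma = 219*1000 * 14.1e-6 * 963 = 2973.6477 MPa


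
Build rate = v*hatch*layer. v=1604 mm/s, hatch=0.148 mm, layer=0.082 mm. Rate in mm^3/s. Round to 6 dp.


Rate = 1604 * 0.148 * 0.082 = 19.466144 mm^3/s


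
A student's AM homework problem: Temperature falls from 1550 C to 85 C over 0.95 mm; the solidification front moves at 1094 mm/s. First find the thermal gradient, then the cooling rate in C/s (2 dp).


G = (1550-85)/0.95 = 1542.10526316 C/mm
CR = 1542.10526316 * 1094 = 1687063.16 C/s


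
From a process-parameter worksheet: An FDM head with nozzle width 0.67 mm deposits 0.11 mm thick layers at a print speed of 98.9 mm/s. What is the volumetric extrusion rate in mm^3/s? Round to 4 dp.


Rate = 0.67 * 0.11 * 98.9 = 7.2889 mm^3/s


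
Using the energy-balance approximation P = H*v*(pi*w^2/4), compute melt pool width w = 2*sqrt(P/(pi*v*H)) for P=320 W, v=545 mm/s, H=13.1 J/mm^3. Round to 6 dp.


w = 2*sqrt(320/(pi*545*13.1)) = 0.238889 mm


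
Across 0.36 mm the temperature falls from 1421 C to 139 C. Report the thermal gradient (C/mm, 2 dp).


G = (1421-139)/0.36 = 3561.11 C/mm


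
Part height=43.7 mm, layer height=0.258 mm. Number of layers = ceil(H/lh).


Layers = ceil(43.7/0.258) = 170


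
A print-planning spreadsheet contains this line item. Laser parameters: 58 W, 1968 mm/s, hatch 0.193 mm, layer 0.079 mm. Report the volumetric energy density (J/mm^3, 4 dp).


E = 58 / (1968*0.193*0.079) = 1.9329 J/mm^3


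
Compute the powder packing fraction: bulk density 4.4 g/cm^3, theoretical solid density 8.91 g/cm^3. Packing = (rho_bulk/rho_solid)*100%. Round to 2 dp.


Packing = (4.4/8.91)*100 = 49.38 %


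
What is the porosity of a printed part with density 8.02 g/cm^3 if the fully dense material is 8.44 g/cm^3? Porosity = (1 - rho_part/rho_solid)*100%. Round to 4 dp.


Porosity = (1-8.02/8.44)*100 = 4.9763 %


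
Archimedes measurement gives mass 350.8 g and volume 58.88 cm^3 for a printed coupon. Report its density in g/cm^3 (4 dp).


rho = 350.8 / 58.88 = 5.9579 g/cm^3


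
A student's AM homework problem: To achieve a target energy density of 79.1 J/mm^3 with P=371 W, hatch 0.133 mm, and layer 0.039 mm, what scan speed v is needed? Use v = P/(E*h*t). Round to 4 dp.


v = 371 / (79.1*0.133*0.039) = 904.2347 mm/s


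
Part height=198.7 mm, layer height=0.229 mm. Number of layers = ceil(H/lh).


Layers = ceil(198.7/0.229) = 868


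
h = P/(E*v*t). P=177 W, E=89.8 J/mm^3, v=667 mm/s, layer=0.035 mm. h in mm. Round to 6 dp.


h = 177 / (89.8*667*0.035) = 0.084431 mm


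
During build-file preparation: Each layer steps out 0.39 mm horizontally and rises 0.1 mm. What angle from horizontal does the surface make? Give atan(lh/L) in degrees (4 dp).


angle = atan(0.1/0.39) = 14.3814 degrees


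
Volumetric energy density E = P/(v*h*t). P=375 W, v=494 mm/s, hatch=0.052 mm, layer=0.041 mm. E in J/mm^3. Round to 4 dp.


E = 375 / (494*0.052*0.041) = 356.055 J/mm^3


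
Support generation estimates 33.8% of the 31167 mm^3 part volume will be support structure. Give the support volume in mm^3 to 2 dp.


V_support = 31167 * 0.338 = 10534.45 mm^3


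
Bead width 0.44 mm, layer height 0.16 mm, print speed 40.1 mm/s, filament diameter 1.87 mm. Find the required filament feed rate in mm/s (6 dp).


Q = 0.44 * 0.16 * 40.1 = 2.82304 mm^3/s
A_fil = pi*(1.87/2)^2 = 2.74645884 mm^2
v_feed = 2.82304 / 2.74645884 = 1.027884 mm/s


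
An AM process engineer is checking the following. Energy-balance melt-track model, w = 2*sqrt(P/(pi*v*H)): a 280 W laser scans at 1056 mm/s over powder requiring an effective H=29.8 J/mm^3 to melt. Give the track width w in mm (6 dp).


w = 2*sqrt(280/(pi*1056*29.8)) = 0.106437 mm


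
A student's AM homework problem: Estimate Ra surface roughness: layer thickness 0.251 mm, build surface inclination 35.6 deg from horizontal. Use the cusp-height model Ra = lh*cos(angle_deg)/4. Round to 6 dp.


Ra = 0.251 * cos(35.6) / 4 = 0.051022 mm


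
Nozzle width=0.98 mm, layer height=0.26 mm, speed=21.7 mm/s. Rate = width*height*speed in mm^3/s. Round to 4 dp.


Rate = 0.98 * 0.26 * 21.7 = 5.5292 mm^3/s


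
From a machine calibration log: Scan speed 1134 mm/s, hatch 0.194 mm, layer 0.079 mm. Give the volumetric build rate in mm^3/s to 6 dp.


Rate = 1134 * 0.194 * 0.079 = 17.379684 mm^3/s


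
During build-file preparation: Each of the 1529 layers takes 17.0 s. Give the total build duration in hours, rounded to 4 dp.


t = 1529 * 17.0 / 3600 = 7.2203 hrs


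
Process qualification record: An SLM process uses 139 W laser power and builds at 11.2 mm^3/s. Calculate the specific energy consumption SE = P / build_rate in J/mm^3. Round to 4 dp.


SE = 139 / 11.2 = 12.4107 J/mm^3


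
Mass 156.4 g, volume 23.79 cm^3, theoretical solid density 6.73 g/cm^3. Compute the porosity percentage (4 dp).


rho_part = 156.4 / 23.79 = 6.57419084 g/cm^3
Porosity = (1 - 6.57419084/6.73)*100 = 2.3151 %


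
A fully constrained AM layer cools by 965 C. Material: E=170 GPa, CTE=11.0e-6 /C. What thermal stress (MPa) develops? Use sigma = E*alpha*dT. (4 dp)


sigma = 170*1000 * 11.0e-6 * 965 = 1804.55 MPa


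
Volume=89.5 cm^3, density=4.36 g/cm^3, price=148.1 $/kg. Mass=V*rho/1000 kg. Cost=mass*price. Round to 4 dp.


Mass = 89.5*4.36/1000 = 0.39022 kg
Cost = 0.39022 * 148.1 = 57.7916 $


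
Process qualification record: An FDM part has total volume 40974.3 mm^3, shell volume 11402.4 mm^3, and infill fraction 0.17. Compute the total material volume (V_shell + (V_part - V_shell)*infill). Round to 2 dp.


V_infill = (40974.3 - 11402.4) * 0.17 = 5027.22
V_total = 11402.4 + 5027.22 = 16429.62 mm^3


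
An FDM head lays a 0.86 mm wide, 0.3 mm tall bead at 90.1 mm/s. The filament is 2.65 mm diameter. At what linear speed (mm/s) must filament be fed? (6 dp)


Q = 0.86 * 0.3 * 90.1 = 23.2458 mm^3/s
A_fil = pi*(2.65/2)^2 = 5.5154586 mm^2
v_feed = 23.2458 / 5.5154586 = 4.214663 mm/s


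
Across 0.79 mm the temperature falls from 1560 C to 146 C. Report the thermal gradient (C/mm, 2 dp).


G = (1560-146)/0.79 = 1789.87 C/mm


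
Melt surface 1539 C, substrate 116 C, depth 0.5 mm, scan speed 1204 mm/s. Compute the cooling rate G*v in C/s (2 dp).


G = (1539-116)/0.5 = 2846.0 C/mm
CR = 2846.0 * 1204 = 3426584.0 C/s


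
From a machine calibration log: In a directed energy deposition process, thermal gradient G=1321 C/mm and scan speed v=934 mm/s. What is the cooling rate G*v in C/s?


CR = 1321 * 934 = 1233814 C/s


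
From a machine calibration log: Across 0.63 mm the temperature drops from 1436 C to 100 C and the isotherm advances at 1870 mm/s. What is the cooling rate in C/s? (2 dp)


G = (1436-100)/0.63 = 2120.63492063 C/mm
CR = 2120.63492063 * 1870 = 3965587.3 C/s


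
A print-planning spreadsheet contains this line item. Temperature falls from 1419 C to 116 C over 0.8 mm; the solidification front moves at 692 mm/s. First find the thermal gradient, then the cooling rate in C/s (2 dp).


G = (1419-116)/0.8 = 1628.75 C/mm
CR = 1628.75 * 692 = 1127095.0 C/s


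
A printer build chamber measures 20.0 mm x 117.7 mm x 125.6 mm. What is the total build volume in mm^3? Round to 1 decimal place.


V = 20.0 * 117.7 * 125.6 = 295662.4 mm^3


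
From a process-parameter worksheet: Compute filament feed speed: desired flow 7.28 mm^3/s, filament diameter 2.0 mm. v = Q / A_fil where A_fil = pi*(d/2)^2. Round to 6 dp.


A = pi*(2.0/2)^2 = 3.141593
v = 7.28 / 3.141593 = 2.317296 mm/s


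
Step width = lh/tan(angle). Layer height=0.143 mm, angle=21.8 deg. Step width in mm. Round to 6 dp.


step = 0.143 / tan(21.8) = 0.357526 mm


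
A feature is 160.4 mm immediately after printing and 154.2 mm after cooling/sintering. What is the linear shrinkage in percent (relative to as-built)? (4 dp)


Shrinkage = ((160.4-154.2)/160.4)*100 = 3.8653 %


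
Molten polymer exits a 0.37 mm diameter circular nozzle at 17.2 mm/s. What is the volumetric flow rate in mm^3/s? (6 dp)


A = pi*(0.37/2)^2 = 0.10752101 mm^2
Q = 0.10752101 * 17.2 = 1.849361 mm^3/s


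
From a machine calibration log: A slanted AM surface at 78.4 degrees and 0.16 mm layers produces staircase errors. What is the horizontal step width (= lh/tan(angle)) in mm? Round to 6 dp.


step = 0.16 / tan(78.4) = 0.032843 mm


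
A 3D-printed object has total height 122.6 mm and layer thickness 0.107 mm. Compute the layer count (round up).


Layers = ceil(122.6/0.107) = 1146


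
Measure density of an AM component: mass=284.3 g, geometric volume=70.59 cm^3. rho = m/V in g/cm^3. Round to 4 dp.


rho = 284.3 / 70.59 = 4.0275 g/cm^3


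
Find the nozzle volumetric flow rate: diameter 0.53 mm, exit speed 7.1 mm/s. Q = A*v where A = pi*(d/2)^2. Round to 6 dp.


A = pi*(0.53/2)^2 = 0.22061834 mm^2
Q = 0.22061834 * 7.1 = 1.56639 mm^3/s


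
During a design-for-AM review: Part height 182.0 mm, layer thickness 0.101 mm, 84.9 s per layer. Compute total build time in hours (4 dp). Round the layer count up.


Layers = ceil(182.0/0.101) = 1802
t = 1802 * 84.9 / 3600 = 42.4972 hrs


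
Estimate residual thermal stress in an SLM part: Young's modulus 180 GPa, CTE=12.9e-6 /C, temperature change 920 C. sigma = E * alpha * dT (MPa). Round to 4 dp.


sigma = 180*1000 * 12.9e-6 * 920 = 2136.24 MPa


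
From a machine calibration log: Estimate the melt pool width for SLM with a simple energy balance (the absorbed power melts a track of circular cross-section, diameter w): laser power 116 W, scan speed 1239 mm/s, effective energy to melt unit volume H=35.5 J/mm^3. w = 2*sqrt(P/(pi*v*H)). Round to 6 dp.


w = 2*sqrt(116/(pi*1239*35.5)) = 0.057947 mm


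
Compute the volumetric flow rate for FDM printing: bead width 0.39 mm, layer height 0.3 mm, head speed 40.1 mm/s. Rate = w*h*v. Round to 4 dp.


Rate = 0.39 * 0.3 * 40.1 = 4.6917 mm^3/s


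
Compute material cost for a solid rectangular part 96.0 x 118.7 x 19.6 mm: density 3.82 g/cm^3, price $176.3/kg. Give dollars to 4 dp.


V = 96.0 * 118.7 * 19.6 = 223345.92 mm^3 = 223.34592 cm^3
Mass = 223.34592 * 3.82 / 1000 = 0.85318141 kg
Cost = 0.85318141 * 176.3 = 150.4159 $


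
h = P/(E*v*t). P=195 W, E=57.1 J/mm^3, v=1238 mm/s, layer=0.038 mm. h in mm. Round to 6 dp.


h = 195 / (57.1*1238*0.038) = 0.072593 mm


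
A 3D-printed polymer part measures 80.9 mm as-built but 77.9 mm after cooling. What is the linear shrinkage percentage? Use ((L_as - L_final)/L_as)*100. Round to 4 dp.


Shrinkage = ((80.9-77.9)/80.9)*100 = 3.7083 %


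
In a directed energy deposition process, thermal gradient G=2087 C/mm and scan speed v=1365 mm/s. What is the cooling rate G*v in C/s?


CR = 2087 * 1365 = 2848755 C/s


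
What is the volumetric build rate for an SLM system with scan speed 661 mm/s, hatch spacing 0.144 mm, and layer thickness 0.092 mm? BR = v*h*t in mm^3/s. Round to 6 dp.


Rate = 661 * 0.144 * 0.092 = 8.756928 mm^3/s


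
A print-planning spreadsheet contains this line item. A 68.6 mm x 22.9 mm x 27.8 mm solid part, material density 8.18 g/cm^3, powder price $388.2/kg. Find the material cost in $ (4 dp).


V = 68.6 * 22.9 * 27.8 = 43672.132 mm^3 = 43.672132 cm^3
Mass = 43.672132 * 8.18 / 1000 = 0.35723804 kg
Cost = 0.35723804 * 388.2 = 138.6798 $


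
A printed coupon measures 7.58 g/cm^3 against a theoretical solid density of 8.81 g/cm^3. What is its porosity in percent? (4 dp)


Porosity = (1-7.58/8.81)*100 = 13.9614 %


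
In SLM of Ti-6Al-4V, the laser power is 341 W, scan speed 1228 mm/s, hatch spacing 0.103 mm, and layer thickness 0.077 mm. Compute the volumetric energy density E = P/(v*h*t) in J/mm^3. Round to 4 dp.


E = 341 / (1228*0.103*0.077) = 35.0129 J/mm^3


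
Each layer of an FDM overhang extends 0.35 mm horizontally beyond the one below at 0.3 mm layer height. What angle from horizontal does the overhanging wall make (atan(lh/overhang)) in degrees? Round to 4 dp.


angle = atan(0.3/0.35) = 40.6013 degrees


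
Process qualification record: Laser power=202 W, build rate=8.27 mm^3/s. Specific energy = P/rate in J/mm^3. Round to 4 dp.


SE = 202 / 8.27 = 24.4256 J/mm^3


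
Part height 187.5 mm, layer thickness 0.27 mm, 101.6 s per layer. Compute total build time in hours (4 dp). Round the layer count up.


Layers = ceil(187.5/0.27) = 695
t = 695 * 101.6 / 3600 = 19.6144 hrs


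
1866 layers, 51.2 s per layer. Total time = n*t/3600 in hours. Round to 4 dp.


t = 1866 * 51.2 / 3600 = 26.5387 hrs


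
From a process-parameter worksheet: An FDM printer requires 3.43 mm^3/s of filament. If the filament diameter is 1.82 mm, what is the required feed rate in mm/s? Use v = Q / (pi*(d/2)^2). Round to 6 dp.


A = pi*(1.82/2)^2 = 2.601553
v = 3.43 / 2.601553 = 1.318443 mm/s


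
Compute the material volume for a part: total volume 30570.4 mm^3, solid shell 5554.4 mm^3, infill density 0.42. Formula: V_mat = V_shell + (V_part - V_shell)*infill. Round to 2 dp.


V_infill = (30570.4 - 5554.4) * 0.42 = 10506.72
V_total = 5554.4 + 10506.72 = 16061.12 mm^3


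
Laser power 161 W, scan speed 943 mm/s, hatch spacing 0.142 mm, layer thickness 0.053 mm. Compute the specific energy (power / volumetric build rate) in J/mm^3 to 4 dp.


Build rate = 943 * 0.142 * 0.053 = 7.097018 mm^3/s
SE = 161 / 7.097018 = 22.6856 J/mm^3


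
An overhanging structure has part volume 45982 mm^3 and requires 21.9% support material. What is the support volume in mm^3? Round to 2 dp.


V_support = 45982 * 0.219 = 10070.06 mm^3


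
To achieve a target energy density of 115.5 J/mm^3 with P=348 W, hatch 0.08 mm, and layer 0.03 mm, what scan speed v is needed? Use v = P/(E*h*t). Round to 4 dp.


v = 348 / (115.5*0.08*0.03) = 1255.4113 mm/s


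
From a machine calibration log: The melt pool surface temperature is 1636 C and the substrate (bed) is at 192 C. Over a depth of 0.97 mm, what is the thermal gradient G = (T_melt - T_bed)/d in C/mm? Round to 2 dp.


G = (1636-192)/0.97 = 1488.66 C/mm


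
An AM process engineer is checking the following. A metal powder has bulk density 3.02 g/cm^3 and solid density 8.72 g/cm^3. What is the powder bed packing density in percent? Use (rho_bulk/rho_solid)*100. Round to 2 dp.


Packing = (3.02/8.72)*100 = 34.63 %


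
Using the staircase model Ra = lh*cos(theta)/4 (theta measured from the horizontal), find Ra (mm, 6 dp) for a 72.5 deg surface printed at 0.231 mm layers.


Ra = 0.231 * cos(72.5) / 4 = 0.017366 mm


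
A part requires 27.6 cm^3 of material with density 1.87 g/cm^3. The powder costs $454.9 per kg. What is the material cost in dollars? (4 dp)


Mass = 27.6*1.87/1000 = 0.051612 kg
Cost = 0.051612 * 454.9 = 23.4783 $


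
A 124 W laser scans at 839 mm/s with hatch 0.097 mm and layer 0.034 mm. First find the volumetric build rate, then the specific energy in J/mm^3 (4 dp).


Build rate = 839 * 0.097 * 0.034 = 2.767022 mm^3/s
SE = 124 / 2.767022 = 44.8135 J/mm^3


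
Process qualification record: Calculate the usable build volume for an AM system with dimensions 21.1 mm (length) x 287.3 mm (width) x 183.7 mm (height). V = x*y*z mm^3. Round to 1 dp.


V = 21.1 * 287.3 * 183.7 = 1113594.9 mm^3


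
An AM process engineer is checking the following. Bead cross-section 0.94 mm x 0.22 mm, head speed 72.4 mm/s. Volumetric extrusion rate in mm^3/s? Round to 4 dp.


Rate = 0.94 * 0.22 * 72.4 = 14.9723 mm^3/s


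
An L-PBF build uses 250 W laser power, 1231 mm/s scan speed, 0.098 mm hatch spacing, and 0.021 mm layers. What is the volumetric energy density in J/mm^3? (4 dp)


E = 250 / (1231*0.098*0.021) = 98.6817 J/mm^3


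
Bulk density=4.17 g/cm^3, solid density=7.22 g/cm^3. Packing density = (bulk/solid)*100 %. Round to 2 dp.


Packing = (4.17/7.22)*100 = 57.76 %


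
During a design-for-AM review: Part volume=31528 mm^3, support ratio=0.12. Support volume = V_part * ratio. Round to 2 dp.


V_support = 31528 * 0.12 = 3783.36 mm^3


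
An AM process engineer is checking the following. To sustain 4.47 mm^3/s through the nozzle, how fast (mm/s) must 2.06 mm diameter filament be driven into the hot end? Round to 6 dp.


A = pi*(2.06/2)^2 = 3.332916
v = 4.47 / 3.332916 = 1.341168 mm/s


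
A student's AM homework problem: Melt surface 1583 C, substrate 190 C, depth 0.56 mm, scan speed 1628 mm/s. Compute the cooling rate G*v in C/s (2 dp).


G = (1583-190)/0.56 = 2487.5 C/mm
CR = 2487.5 * 1628 = 4049650.0 C/s


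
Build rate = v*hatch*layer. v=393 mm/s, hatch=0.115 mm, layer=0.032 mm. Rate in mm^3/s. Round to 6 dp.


Rate = 393 * 0.115 * 0.032 = 1.44624 mm^3/s


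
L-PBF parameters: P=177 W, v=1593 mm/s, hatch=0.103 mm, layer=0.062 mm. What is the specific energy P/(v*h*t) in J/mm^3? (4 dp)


Build rate = 1593 * 0.103 * 0.062 = 10.172898 mm^3/s
SE = 177 / 10.172898 = 17.3992 J/mm^3


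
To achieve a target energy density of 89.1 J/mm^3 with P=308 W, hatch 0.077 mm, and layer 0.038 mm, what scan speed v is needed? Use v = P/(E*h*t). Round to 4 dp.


v = 308 / (89.1*0.077*0.038) = 1181.4047 mm/s


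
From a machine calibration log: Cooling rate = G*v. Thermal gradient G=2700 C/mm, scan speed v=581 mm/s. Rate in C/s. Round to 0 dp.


CR = 2700 * 581 = 1568700 C/s


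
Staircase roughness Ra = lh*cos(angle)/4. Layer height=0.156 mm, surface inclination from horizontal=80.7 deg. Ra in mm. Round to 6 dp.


Ra = 0.156 * cos(80.7) / 4 = 0.006303 mm


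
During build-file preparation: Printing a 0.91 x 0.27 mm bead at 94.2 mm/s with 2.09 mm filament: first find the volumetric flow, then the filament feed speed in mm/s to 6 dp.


Q = 0.91 * 0.27 * 94.2 = 23.14494 mm^3/s
A_fil = pi*(2.09/2)^2 = 3.43069772 mm^2
v_feed = 23.14494 / 3.43069772 = 6.746424 mm/s


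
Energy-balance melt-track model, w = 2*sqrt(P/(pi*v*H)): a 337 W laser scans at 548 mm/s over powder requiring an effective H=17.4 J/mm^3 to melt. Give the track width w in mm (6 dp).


w = 2*sqrt(337/(pi*548*17.4)) = 0.212131 mm


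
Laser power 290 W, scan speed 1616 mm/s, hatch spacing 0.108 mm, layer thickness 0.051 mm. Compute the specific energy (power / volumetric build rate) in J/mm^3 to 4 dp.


Build rate = 1616 * 0.108 * 0.051 = 8.900928 mm^3/s
SE = 290 / 8.900928 = 32.5809 J/mm^3


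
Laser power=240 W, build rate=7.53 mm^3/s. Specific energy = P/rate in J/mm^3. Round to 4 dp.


SE = 240 / 7.53 = 31.8725 J/mm^3


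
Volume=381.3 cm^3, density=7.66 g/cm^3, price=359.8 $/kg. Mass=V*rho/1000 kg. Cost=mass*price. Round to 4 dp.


Mass = 381.3*7.66/1000 = 2.920758 kg
Cost = 2.920758 * 359.8 = 1050.8887 $


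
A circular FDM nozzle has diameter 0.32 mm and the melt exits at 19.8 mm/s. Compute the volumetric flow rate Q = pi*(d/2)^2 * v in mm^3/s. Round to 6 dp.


A = pi*(0.32/2)^2 = 0.08042477 mm^2
Q = 0.08042477 * 19.8 = 1.59241 mm^3/s


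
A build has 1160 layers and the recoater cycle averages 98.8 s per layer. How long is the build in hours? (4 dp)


t = 1160 * 98.8 / 3600 = 31.8356 hrs


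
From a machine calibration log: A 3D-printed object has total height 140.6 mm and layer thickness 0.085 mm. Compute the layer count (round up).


Layers = ceil(140.6/0.085) = 1655


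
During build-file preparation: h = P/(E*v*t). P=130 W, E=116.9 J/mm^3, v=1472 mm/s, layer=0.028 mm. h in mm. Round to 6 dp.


h = 130 / (116.9*1472*0.028) = 0.026981 mm


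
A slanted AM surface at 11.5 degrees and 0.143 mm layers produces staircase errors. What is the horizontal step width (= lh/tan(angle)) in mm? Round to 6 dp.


step = 0.143 / tan(11.5) = 0.702867 mm


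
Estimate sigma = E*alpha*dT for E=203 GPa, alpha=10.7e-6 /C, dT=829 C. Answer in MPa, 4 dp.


sigma = 203*1000 * 10.7e-6 * 829 = 1800.6709 MPa


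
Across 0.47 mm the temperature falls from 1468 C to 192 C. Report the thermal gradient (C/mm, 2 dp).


G = (1468-192)/0.47 = 2714.89 C/mm


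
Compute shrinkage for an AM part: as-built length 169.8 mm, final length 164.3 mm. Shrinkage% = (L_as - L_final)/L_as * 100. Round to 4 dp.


Shrinkage = ((169.8-164.3)/169.8)*100 = 3.2391 %


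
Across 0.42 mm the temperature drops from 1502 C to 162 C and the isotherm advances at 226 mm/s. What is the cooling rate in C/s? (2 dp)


G = (1502-162)/0.42 = 3190.47619048 C/mm
CR = 3190.47619048 * 226 = 721047.62 C/s


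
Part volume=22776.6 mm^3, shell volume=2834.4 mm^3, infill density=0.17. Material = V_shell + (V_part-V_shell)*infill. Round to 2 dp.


V_infill = (22776.6 - 2834.4) * 0.17 = 3390.17
V_total = 2834.4 + 3390.17 = 6224.57 mm^3


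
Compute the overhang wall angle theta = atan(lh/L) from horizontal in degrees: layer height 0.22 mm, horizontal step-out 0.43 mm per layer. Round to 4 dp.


angle = atan(0.22/0.43) = 27.0956 degrees


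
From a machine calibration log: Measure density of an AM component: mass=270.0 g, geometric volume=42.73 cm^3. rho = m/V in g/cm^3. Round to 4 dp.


rho = 270.0 / 42.73 = 6.3187 g/cm^3


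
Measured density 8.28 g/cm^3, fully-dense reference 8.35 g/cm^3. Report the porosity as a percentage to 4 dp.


Porosity = (1-8.28/8.35)*100 = 0.8383 %


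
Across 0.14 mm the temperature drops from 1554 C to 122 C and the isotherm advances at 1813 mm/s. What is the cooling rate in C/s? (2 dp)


G = (1554-122)/0.14 = 10228.57142857 C/mm
CR = 10228.57142857 * 1813 = 18544400.0 C/s


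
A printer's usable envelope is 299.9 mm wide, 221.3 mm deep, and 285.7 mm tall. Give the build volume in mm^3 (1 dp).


V = 299.9 * 221.3 * 285.7 = 18961300.5 mm^3


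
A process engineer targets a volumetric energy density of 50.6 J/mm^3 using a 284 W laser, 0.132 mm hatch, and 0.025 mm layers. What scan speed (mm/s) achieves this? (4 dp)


v = 284 / (50.6*0.132*0.025) = 1700.8025 mm/s


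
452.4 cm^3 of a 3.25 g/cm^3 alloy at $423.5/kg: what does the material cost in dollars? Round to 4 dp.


Mass = 452.4*3.25/1000 = 1.4703 kg
Cost = 1.4703 * 423.5 = 622.6721 $


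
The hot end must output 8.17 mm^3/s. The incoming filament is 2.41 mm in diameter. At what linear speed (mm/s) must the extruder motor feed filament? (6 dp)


A = pi*(2.41/2)^2 = 4.561671
v = 8.17 / 4.561671 = 1.79101 mm/s


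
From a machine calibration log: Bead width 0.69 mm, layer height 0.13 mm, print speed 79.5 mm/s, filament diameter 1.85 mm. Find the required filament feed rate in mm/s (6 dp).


Q = 0.69 * 0.13 * 79.5 = 7.13115 mm^3/s
A_fil = pi*(1.85/2)^2 = 2.68802521 mm^2
v_feed = 7.13115 / 2.68802521 = 2.652933 mm/s


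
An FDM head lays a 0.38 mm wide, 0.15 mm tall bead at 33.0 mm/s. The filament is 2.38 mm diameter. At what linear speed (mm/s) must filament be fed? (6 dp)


Q = 0.38 * 0.15 * 33.0 = 1.881 mm^3/s
A_fil = pi*(2.38/2)^2 = 4.44880936 mm^2
v_feed = 1.881 / 4.44880936 = 0.42281 mm/s


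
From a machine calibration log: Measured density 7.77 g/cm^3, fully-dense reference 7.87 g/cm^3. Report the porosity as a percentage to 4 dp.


Porosity = (1-7.77/7.87)*100 = 1.2706 %


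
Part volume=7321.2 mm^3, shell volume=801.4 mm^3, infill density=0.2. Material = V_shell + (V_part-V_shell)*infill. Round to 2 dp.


V_infill = (7321.2 - 801.4) * 0.2 = 1303.96
V_total = 801.4 + 1303.96 = 2105.36 mm^3


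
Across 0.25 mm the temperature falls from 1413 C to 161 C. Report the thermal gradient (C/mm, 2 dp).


G = (1413-161)/0.25 = 5008.0 C/mm


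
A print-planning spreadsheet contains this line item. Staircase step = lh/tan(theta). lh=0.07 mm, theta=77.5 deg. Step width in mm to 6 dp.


step = 0.07 / tan(77.5) = 0.015519 mm


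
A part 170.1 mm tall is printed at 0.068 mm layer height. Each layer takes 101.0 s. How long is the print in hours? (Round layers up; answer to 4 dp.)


Layers = ceil(170.1/0.068) = 2502
t = 2502 * 101.0 / 3600 = 70.195 hrs


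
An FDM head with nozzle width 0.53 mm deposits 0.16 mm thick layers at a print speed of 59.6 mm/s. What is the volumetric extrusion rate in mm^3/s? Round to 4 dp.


Rate = 0.53 * 0.16 * 59.6 = 5.0541 mm^3/s


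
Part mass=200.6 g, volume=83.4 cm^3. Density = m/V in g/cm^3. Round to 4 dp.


rho = 200.6 / 83.4 = 2.4053 g/cm^3


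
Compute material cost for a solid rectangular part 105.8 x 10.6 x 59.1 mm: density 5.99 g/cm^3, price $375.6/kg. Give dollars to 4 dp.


V = 105.8 * 10.6 * 59.1 = 66279.468 mm^3 = 66.279468 cm^3
Mass = 66.279468 * 5.99 / 1000 = 0.39701401 kg
Cost = 0.39701401 * 375.6 = 149.1185 $


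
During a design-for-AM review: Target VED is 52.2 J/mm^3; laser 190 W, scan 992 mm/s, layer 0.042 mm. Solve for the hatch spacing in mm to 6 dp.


h = 190 / (52.2*992*0.042) = 0.087362 mm


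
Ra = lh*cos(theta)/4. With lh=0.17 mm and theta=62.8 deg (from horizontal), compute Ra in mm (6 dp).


Ra = 0.17 * cos(62.8) / 4 = 0.019427 mm


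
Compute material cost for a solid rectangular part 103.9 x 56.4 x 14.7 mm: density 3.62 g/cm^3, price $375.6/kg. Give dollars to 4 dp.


V = 103.9 * 56.4 * 14.7 = 86141.412 mm^3 = 86.141412 cm^3
Mass = 86.141412 * 3.62 / 1000 = 0.31183191 kg
Cost = 0.31183191 * 375.6 = 117.1241 $


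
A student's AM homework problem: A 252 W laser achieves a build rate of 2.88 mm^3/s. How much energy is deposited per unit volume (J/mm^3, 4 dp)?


SE = 252 / 2.88 = 87.5 J/mm^3


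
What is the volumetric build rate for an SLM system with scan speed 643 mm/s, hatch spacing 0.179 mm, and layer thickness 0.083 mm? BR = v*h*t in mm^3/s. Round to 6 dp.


Rate = 643 * 0.179 * 0.083 = 9.553051 mm^3/s


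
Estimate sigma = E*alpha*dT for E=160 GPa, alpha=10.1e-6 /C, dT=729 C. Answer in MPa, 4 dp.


sigma = 160*1000 * 10.1e-6 * 729 = 1178.064 MPa


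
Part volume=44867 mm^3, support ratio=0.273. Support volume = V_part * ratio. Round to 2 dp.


V_support = 44867 * 0.273 = 12248.69 mm^3


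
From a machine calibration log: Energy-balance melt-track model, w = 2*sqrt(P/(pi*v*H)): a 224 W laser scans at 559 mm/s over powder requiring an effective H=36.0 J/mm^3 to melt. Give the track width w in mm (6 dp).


w = 2*sqrt(224/(pi*559*36.0)) = 0.119048 mm


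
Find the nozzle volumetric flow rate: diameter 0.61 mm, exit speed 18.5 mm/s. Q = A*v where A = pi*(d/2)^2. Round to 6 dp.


A = pi*(0.61/2)^2 = 0.29224666 mm^2
Q = 0.29224666 * 18.5 = 5.406563 mm^3/s


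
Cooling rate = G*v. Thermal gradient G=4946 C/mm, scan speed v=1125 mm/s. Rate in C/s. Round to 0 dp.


CR = 4946 * 1125 = 5564250 C/s


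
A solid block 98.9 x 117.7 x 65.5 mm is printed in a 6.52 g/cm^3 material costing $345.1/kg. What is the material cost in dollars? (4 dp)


V = 98.9 * 117.7 * 65.5 = 762454.715 mm^3 = 762.454715 cm^3
Mass = 762.454715 * 6.52 / 1000 = 4.97120474 kg
Cost = 4.97120474 * 345.1 = 1715.5628 $


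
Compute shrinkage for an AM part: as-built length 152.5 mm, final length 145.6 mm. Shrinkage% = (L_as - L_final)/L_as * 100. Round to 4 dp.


Shrinkage = ((152.5-145.6)/152.5)*100 = 4.5246 %
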